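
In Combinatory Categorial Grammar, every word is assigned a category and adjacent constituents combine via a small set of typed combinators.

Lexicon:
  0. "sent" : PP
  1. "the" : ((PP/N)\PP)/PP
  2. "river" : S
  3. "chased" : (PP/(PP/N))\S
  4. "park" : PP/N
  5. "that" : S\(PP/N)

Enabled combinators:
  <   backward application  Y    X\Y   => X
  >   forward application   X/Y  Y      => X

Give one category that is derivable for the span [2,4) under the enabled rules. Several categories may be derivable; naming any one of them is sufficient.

[0,6] S   <
  [0,5] PP/N   <
    [0,1] "sent" : PP
    [1,5] (PP/N)\PP   >
      [1,2] "the" : ((PP/N)\PP)/PP
      [2,5] PP   >
        [2,4] PP/(PP/N)   <
          [2,3] "river" : S
          [3,4] "chased" : (PP/(PP/N))\S
        [4,5] "park" : PP/N
  [5,6] "that" : S\(PP/N)

PP/(PP/N)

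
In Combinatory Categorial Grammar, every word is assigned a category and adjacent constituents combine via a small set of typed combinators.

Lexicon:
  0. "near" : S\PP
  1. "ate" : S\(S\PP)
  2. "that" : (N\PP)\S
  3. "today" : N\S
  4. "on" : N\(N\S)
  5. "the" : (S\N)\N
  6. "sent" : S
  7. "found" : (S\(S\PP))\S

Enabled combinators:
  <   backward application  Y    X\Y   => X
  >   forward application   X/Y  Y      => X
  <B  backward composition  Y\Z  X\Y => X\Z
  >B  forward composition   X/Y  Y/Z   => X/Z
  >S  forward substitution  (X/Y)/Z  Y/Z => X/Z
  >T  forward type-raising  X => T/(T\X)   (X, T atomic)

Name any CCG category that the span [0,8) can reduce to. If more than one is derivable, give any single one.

S

[0,8] S   <
  [0,6] S\PP   <B
    [0,3] N\PP   <
      [0,2] S   <
        [0,1] "near" : S\PP
        [1,2] "ate" : S\(S\PP)
      [2,3] "that" : (N\PP)\S
    [3,6] S\N   <
      [3,5] N   <
        [3,4] "today" : N\S
        [4,5] "on" : N\(N\S)
      [5,6] "the" : (S\N)\N
  [6,8] S\(S\PP)   <
    [6,7] "sent" : S
    [7,8] "found" : (S\(S\PP))\S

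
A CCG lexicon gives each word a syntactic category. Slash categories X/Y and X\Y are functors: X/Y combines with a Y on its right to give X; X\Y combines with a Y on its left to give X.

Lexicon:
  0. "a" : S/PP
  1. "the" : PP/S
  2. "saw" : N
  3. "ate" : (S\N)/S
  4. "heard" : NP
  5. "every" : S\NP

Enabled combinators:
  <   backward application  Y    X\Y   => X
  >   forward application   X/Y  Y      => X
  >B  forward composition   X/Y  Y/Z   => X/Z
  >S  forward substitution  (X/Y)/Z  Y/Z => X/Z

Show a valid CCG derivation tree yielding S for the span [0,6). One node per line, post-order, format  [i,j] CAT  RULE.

[0,6] S   >
  [0,1] "a" : S/PP
  [1,6] PP   >
    [1,2] "the" : PP/S
    [2,6] S   <
      [2,3] "saw" : N
      [3,6] S\N   >
        [3,4] "ate" : (S\N)/S
        [4,6] S   <
          [4,5] "heard" : NP
          [5,6] "every" : S\NP

[0,1] S/PP  lex  "a"
[1,2] PP/S  lex  "the"
[2,3] N  lex  "saw"
[3,4] (S\N)/S  lex  "ate"
[4,5] NP  lex  "heard"
[5,6] S\NP  lex  "every"
[4,6] S  <  k=5
[3,6] S\N  >  k=4
[2,6] S  <  k=3
[1,6] PP  >  k=2
[0,6] S  >  k=1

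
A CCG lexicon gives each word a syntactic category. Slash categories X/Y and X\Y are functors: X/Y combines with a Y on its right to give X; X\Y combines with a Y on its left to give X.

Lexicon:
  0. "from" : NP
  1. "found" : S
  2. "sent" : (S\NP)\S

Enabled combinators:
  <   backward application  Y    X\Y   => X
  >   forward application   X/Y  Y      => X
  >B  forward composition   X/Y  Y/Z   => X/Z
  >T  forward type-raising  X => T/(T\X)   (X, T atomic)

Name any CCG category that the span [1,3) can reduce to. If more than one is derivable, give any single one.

S\NP

[0,3] S   <
  [0,1] "from" : NP
  [1,3] S\NP   <
    [1,2] "found" : S
    [2,3] "sent" : (S\NP)\S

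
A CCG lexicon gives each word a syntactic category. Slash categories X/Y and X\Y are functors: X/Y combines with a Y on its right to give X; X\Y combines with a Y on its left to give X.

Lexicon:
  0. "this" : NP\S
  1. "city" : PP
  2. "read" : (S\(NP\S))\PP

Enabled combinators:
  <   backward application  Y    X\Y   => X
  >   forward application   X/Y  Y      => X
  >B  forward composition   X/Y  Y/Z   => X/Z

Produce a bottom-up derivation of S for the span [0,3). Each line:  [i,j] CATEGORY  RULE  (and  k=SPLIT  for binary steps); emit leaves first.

[0,3] S   <
  [0,1] "this" : NP\S
  [1,3] S\(NP\S)   <
    [1,2] "city" : PP
    [2,3] "read" : (S\(NP\S))\PP

[0,1] NP\S  lex  "this"
[1,2] PP  lex  "city"
[2,3] (S\(NP\S))\PP  lex  "read"
[1,3] S\(NP\S)  <  k=2
[0,3] S  <  k=1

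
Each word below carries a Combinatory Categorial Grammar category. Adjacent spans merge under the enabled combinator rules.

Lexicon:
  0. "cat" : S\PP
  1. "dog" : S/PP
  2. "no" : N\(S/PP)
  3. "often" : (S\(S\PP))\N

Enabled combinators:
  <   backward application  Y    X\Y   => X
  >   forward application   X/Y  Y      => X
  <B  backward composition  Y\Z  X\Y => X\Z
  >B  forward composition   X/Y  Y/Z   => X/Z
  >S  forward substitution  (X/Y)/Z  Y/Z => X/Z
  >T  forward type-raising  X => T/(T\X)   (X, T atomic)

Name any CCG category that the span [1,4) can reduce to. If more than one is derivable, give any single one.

[0,4] S   <
  [0,1] "cat" : S\PP
  [1,4] S\(S\PP)   <
    [1,3] N   <
      [1,2] "dog" : S/PP
      [2,3] "no" : N\(S/PP)
    [3,4] "often" : (S\(S\PP))\N

S\(S\PP)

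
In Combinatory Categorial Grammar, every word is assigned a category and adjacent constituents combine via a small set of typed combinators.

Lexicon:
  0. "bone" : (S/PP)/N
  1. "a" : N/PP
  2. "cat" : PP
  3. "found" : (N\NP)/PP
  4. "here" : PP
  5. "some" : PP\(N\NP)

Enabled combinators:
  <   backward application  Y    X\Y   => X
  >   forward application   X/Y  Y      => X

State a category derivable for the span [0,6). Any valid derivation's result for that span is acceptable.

S

[0,6] S   >
  [0,3] S/PP   >
    [0,1] "bone" : (S/PP)/N
    [1,3] N   >
      [1,2] "a" : N/PP
      [2,3] "cat" : PP
  [3,6] PP   <
    [3,5] N\NP   >
      [3,4] "found" : (N\NP)/PP
      [4,5] "here" : PP
    [5,6] "some" : PP\(N\NP)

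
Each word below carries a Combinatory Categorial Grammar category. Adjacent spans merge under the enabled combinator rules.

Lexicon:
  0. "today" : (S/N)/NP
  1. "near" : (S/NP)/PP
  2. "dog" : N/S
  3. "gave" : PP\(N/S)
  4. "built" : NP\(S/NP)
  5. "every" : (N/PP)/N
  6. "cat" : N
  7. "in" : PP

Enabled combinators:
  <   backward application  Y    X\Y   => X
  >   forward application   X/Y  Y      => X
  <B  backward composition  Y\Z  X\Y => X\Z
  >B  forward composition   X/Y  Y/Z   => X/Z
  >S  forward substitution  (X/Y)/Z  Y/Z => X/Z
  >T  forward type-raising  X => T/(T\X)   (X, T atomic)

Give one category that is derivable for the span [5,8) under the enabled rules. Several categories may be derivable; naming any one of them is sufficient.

[0,8] S   >
  [0,5] S/N   >
    [0,1] "today" : (S/N)/NP
    [1,5] NP   <
      [1,4] S/NP   >
        [1,2] "near" : (S/NP)/PP
        [2,4] PP   <
          [2,3] "dog" : N/S
          [3,4] "gave" : PP\(N/S)
      [4,5] "built" : NP\(S/NP)
  [5,8] N   >
    [5,7] N/PP   >
      [5,6] "every" : (N/PP)/N
      [6,7] "cat" : N
    [7,8] "in" : PP

N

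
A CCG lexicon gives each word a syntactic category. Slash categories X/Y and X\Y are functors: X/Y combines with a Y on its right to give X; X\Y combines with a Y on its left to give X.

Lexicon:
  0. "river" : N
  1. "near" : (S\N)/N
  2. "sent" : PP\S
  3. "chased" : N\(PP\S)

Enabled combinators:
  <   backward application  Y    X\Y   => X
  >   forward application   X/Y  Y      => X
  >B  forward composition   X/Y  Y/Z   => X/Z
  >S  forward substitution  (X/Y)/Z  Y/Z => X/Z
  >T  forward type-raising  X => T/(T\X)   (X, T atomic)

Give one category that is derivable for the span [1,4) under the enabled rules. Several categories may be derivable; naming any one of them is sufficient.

[0,4] S   <
  [0,1] "river" : N
  [1,4] S\N   >
    [1,2] "near" : (S\N)/N
    [2,4] N   <
      [2,3] "sent" : PP\S
      [3,4] "chased" : N\(PP\S)

S\N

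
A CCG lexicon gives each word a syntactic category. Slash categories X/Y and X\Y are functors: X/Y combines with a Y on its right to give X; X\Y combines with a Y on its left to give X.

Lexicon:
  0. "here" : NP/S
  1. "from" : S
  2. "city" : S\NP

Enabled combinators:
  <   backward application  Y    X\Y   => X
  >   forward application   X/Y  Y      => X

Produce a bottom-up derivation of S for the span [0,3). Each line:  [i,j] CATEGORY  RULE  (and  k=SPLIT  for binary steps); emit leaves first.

[0,3] S   <
  [0,2] NP   >
    [0,1] "here" : NP/S
    [1,2] "from" : S
  [2,3] "city" : S\NP

[0,1] NP/S  lex  "here"
[1,2] S  lex  "from"
[0,2] NP  >  k=1
[2,3] S\NP  lex  "city"
[0,3] S  <  k=2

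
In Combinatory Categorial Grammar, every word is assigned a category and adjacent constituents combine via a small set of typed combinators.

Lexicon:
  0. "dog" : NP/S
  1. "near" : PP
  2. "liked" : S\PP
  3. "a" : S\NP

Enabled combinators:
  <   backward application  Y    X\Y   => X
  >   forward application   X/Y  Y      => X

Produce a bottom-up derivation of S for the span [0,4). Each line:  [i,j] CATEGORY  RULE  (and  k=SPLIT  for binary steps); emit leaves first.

[0,1] NP/S  lex  "dog"
[1,2] PP  lex  "near"
[2,3] S\PP  lex  "liked"
[1,3] S  <  k=2
[0,3] NP  >  k=1
[3,4] S\NP  lex  "a"
[0,4] S  <  k=3

[0,4] S   <
  [0,3] NP   >
    [0,1] "dog" : NP/S
    [1,3] S   <
      [1,2] "near" : PP
      [2,3] "liked" : S\PP
  [3,4] "a" : S\NP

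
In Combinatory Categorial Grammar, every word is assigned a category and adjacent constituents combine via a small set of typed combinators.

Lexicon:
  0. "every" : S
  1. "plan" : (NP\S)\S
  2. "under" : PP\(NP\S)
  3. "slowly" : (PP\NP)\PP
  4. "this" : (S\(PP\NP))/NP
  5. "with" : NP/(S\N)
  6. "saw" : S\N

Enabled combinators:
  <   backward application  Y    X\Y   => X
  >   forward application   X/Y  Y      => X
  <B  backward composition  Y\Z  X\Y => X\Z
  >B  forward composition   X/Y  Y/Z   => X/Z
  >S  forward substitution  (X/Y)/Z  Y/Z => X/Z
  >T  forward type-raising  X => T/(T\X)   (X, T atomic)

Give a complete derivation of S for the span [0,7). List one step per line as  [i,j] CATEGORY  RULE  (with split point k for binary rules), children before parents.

[0,7] S   <
  [0,4] PP\NP   <
    [0,3] PP   <
      [0,1] "every" : S
      [1,3] PP\S   <B
        [1,2] "plan" : (NP\S)\S
        [2,3] "under" : PP\(NP\S)
    [3,4] "slowly" : (PP\NP)\PP
  [4,7] S\(PP\NP)   >
    [4,5] "this" : (S\(PP\NP))/NP
    [5,7] NP   >
      [5,6] "with" : NP/(S\N)
      [6,7] "saw" : S\N

[0,1] S  lex  "every"
[1,2] (NP\S)\S  lex  "plan"
[2,3] PP\(NP\S)  lex  "under"
[1,3] PP\S  <B  k=2
[0,3] PP  <  k=1
[3,4] (PP\NP)\PP  lex  "slowly"
[0,4] PP\NP  <  k=3
[4,5] (S\(PP\NP))/NP  lex  "this"
[5,6] NP/(S\N)  lex  "with"
[6,7] S\N  lex  "saw"
[5,7] NP  >  k=6
[4,7] S\(PP\NP)  >  k=5
[0,7] S  <  k=4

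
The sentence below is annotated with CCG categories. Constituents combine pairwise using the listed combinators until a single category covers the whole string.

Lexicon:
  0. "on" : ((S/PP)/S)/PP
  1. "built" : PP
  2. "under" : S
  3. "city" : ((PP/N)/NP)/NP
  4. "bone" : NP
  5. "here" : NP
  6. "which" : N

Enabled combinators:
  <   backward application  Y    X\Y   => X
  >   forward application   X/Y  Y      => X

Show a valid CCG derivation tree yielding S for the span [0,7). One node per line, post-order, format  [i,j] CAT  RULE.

[0,7] S   >
  [0,3] S/PP   >
    [0,2] (S/PP)/S   >
      [0,1] "on" : ((S/PP)/S)/PP
      [1,2] "built" : PP
    [2,3] "under" : S
  [3,7] PP   >
    [3,6] PP/N   >
      [3,5] (PP/N)/NP   >
        [3,4] "city" : ((PP/N)/NP)/NP
        [4,5] "bone" : NP
      [5,6] "here" : NP
    [6,7] "which" : N

[0,1] ((S/PP)/S)/PP  lex  "on"
[1,2] PP  lex  "built"
[0,2] (S/PP)/S  >  k=1
[2,3] S  lex  "under"
[0,3] S/PP  >  k=2
[3,4] ((PP/N)/NP)/NP  lex  "city"
[4,5] NP  lex  "bone"
[3,5] (PP/N)/NP  >  k=4
[5,6] NP  lex  "here"
[3,6] PP/N  >  k=5
[6,7] N  lex  "which"
[3,7] PP  >  k=6
[0,7] S  >  k=3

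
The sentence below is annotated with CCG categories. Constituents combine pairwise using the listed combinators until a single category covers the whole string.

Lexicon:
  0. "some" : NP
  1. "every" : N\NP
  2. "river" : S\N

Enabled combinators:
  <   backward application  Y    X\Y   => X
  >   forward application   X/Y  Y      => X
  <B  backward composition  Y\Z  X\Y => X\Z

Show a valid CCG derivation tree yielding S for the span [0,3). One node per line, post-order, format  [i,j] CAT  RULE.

[0,1] NP  lex  "some"
[1,2] N\NP  lex  "every"
[0,2] N  <  k=1
[2,3] S\N  lex  "river"
[0,3] S  <  k=2

[0,3] S   <
  [0,2] N   <
    [0,1] "some" : NP
    [1,2] "every" : N\NP
  [2,3] "river" : S\N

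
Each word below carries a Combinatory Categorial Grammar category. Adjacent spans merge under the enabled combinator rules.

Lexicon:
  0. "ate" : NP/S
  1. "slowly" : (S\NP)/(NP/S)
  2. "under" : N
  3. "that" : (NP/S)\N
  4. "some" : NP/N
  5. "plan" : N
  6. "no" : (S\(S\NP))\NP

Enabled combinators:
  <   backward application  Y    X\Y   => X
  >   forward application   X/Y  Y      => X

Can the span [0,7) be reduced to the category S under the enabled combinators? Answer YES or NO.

NO

NP/S (S\NP)/(NP/S) N (NP/S)\N NP/N N (S\(S\NP))\NP
CKY chart[0,7] = {NP}; S ∉ chart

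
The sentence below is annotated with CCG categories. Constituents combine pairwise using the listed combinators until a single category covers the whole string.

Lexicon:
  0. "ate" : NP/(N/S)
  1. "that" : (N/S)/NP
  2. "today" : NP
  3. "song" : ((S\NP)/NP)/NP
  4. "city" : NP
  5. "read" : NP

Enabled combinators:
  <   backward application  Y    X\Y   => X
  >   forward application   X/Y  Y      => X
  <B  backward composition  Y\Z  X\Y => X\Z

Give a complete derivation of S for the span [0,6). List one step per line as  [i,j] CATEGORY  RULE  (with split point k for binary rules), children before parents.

[0,1] NP/(N/S)  lex  "ate"
[1,2] (N/S)/NP  lex  "that"
[2,3] NP  lex  "today"
[1,3] N/S  >  k=2
[0,3] NP  >  k=1
[3,4] ((S\NP)/NP)/NP  lex  "song"
[4,5] NP  lex  "city"
[3,5] (S\NP)/NP  >  k=4
[5,6] NP  lex  "read"
[3,6] S\NP  >  k=5
[0,6] S  <  k=3

[0,6] S   <
  [0,3] NP   >
    [0,1] "ate" : NP/(N/S)
    [1,3] N/S   >
      [1,2] "that" : (N/S)/NP
      [2,3] "today" : NP
  [3,6] S\NP   >
    [3,5] (S\NP)/NP   >
      [3,4] "song" : ((S\NP)/NP)/NP
      [4,5] "city" : NP
    [5,6] "read" : NP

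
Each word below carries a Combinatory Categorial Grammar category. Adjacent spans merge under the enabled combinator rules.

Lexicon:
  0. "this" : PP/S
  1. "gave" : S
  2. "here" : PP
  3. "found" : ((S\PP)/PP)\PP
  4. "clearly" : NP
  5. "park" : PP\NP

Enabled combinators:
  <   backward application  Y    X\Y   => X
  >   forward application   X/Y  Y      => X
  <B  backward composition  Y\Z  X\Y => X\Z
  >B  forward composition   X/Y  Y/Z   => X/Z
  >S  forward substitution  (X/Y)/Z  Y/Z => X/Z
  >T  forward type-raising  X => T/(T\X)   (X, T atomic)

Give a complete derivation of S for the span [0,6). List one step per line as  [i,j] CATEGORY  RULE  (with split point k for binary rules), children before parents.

[0,1] PP/S  lex  "this"
[1,2] S  lex  "gave"
[0,2] PP  >  k=1
[2,3] PP  lex  "here"
[3,4] ((S\PP)/PP)\PP  lex  "found"
[2,4] (S\PP)/PP  <  k=3
[4,5] NP  lex  "clearly"
[4,5] PP/(PP\NP)  >T
[5,6] PP\NP  lex  "park"
[4,6] PP  >  k=5
[2,6] S\PP  >  k=4
[0,6] S  <  k=2

[0,6] S   <
  [0,2] PP   >
    [0,1] "this" : PP/S
    [1,2] "gave" : S
  [2,6] S\PP   >
    [2,4] (S\PP)/PP   <
      [2,3] "here" : PP
      [3,4] "found" : ((S\PP)/PP)\PP
    [4,6] PP   >
      [4,5] PP/(PP\NP)   >T
        [4,5] "clearly" : NP
      [5,6] "park" : PP\NP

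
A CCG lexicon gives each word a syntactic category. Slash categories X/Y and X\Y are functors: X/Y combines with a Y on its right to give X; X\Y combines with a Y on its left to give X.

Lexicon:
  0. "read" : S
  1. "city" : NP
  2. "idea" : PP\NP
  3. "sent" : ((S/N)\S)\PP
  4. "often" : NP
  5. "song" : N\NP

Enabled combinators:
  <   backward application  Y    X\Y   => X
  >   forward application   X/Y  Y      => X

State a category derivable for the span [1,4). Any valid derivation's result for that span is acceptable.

(S/N)\S

[0,6] S   >
  [0,4] S/N   <
    [0,1] "read" : S
    [1,4] (S/N)\S   <
      [1,3] PP   <
        [1,2] "city" : NP
        [2,3] "idea" : PP\NP
      [3,4] "sent" : ((S/N)\S)\PP
  [4,6] N   <
    [4,5] "often" : NP
    [5,6] "song" : N\NP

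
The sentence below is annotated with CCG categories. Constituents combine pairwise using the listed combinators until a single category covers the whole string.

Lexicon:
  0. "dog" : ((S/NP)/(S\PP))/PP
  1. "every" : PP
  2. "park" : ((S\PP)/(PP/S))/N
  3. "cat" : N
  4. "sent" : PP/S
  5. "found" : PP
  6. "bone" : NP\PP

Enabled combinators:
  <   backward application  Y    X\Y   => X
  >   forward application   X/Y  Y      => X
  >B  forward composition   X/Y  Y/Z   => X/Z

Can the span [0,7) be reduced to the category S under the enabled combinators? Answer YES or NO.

YES

[0,7] S   >
  [0,5] S/NP   >
    [0,2] (S/NP)/(S\PP)   >
      [0,1] "dog" : ((S/NP)/(S\PP))/PP
      [1,2] "every" : PP
    [2,5] S\PP   >
      [2,4] (S\PP)/(PP/S)   >
        [2,3] "park" : ((S\PP)/(PP/S))/N
        [3,4] "cat" : N
      [4,5] "sent" : PP/S
  [5,7] NP   <
    [5,6] "found" : PP
    [6,7] "bone" : NP\PP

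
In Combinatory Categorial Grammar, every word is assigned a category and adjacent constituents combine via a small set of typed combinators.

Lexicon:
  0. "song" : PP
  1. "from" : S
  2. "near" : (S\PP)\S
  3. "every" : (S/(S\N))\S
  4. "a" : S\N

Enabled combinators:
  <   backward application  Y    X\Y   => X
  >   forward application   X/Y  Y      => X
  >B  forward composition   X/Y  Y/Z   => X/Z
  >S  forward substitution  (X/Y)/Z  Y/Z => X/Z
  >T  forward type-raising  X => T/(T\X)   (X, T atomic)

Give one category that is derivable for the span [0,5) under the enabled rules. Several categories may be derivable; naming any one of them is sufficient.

S

[0,5] S   >
  [0,4] S/(S\N)   <
    [0,3] S   >
      [0,1] S/(S\PP)   >T
        [0,1] "song" : PP
      [1,3] S\PP   <
        [1,2] "from" : S
        [2,3] "near" : (S\PP)\S
    [3,4] "every" : (S/(S\N))\S
  [4,5] "a" : S\N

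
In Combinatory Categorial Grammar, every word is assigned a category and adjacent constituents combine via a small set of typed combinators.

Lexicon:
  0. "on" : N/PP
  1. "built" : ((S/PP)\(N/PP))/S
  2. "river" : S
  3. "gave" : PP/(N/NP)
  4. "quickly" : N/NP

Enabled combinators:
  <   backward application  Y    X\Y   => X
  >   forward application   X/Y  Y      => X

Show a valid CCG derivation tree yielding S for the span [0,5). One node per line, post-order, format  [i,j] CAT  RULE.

[0,5] S   >
  [0,3] S/PP   <
    [0,1] "on" : N/PP
    [1,3] (S/PP)\(N/PP)   >
      [1,2] "built" : ((S/PP)\(N/PP))/S
      [2,3] "river" : S
  [3,5] PP   >
    [3,4] "gave" : PP/(N/NP)
    [4,5] "quickly" : N/NP

[0,1] N/PP  lex  "on"
[1,2] ((S/PP)\(N/PP))/S  lex  "built"
[2,3] S  lex  "river"
[1,3] (S/PP)\(N/PP)  >  k=2
[0,3] S/PP  <  k=1
[3,4] PP/(N/NP)  lex  "gave"
[4,5] N/NP  lex  "quickly"
[3,5] PP  >  k=4
[0,5] S  >  k=3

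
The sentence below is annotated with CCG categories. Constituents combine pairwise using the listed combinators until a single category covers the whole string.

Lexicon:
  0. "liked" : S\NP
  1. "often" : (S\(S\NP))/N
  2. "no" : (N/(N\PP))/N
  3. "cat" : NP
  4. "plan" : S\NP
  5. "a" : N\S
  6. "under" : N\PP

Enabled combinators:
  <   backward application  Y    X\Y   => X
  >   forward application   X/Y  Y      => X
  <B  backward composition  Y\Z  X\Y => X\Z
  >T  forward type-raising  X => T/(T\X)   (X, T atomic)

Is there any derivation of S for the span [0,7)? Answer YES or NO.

YES

[0,7] S   <
  [0,1] "liked" : S\NP
  [1,7] S\(S\NP)   >
    [1,2] "often" : (S\(S\NP))/N
    [2,7] N   >
      [2,6] N/(N\PP)   >
        [2,3] "no" : (N/(N\PP))/N
        [3,6] N   <
          [3,5] S   <
            [3,4] "cat" : NP
            [4,5] "plan" : S\NP
          [5,6] "a" : N\S
      [6,7] "under" : N\PP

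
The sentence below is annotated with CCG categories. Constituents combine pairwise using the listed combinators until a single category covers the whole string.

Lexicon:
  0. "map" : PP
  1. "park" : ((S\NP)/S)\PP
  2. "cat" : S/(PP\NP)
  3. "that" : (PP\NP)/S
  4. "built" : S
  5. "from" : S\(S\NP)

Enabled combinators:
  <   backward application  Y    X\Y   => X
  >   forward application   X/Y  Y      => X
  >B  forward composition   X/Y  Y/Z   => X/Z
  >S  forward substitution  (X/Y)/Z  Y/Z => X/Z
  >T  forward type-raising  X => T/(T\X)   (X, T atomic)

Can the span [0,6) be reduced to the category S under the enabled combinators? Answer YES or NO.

[0,6] S   <
  [0,5] S\NP   >
    [0,2] (S\NP)/S   <
      [0,1] "map" : PP
      [1,2] "park" : ((S\NP)/S)\PP
    [2,5] S   >
      [2,3] "cat" : S/(PP\NP)
      [3,5] PP\NP   >
        [3,4] "that" : (PP\NP)/S
        [4,5] "built" : S
  [5,6] "from" : S\(S\NP)

YES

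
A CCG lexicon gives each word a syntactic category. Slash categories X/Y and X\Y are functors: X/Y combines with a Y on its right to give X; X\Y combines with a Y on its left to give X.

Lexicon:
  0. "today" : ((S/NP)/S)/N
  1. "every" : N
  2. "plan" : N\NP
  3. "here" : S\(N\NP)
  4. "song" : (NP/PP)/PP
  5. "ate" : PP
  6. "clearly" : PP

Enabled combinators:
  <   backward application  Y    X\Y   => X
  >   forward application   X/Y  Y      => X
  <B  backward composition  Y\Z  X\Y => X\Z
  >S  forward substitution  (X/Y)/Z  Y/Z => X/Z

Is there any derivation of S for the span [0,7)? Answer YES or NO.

[0,7] S   >
  [0,4] S/NP   >
    [0,2] (S/NP)/S   >
      [0,1] "today" : ((S/NP)/S)/N
      [1,2] "every" : N
    [2,4] S   <
      [2,3] "plan" : N\NP
      [3,4] "here" : S\(N\NP)
  [4,7] NP   >
    [4,6] NP/PP   >
      [4,5] "song" : (NP/PP)/PP
      [5,6] "ate" : PP
    [6,7] "clearly" : PP

YES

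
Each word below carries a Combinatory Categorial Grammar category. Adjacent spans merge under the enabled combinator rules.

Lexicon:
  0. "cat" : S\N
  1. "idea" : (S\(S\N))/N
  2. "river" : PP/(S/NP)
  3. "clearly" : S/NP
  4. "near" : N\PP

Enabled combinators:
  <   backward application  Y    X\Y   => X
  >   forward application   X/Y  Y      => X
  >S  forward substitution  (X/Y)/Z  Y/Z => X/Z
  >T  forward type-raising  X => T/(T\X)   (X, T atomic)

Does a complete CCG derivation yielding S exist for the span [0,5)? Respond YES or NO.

[0,5] S   <
  [0,1] "cat" : S\N
  [1,5] S\(S\N)   >
    [1,2] "idea" : (S\(S\N))/N
    [2,5] N   <
      [2,4] PP   >
        [2,3] "river" : PP/(S/NP)
        [3,4] "clearly" : S/NP
      [4,5] "near" : N\PP

YES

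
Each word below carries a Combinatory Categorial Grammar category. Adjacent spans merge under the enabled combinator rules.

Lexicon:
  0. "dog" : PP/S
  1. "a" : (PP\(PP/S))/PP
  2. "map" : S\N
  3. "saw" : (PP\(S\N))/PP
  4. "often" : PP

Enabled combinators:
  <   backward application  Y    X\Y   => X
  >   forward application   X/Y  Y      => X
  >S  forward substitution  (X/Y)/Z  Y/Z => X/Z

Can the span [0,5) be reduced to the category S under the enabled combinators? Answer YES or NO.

NO

PP/S (PP\(PP/S))/PP S\N (PP\(S\N))/PP PP
CKY chart[0,5] = {PP}; S ∉ chart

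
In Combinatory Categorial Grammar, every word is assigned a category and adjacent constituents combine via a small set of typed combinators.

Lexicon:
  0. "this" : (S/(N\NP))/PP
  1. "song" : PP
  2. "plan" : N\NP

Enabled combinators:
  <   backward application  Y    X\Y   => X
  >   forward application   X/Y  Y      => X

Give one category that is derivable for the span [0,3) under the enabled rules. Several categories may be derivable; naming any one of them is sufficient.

[0,3] S   >
  [0,2] S/(N\NP)   >
    [0,1] "this" : (S/(N\NP))/PP
    [1,2] "song" : PP
  [2,3] "plan" : N\NP

S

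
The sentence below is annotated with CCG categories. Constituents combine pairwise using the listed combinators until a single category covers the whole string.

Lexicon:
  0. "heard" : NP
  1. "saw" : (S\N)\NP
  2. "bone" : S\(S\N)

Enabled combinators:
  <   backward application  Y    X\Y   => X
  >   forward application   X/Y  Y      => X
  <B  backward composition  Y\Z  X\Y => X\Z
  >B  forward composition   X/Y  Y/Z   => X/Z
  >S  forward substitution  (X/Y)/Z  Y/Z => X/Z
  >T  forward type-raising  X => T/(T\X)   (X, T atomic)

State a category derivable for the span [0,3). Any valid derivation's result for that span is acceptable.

S

[0,3] S   <
  [0,2] S\N   <
    [0,1] "heard" : NP
    [1,2] "saw" : (S\N)\NP
  [2,3] "bone" : S\(S\N)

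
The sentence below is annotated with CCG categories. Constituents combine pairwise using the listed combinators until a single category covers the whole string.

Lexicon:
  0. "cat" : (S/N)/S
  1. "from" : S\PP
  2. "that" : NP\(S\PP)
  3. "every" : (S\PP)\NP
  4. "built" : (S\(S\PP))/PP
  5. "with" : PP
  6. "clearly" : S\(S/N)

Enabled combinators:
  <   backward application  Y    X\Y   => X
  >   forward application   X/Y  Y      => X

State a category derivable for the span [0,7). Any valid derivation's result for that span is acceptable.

[0,7] S   <
  [0,6] S/N   >
    [0,1] "cat" : (S/N)/S
    [1,6] S   <
      [1,4] S\PP   <
        [1,3] NP   <
          [1,2] "from" : S\PP
          [2,3] "that" : NP\(S\PP)
        [3,4] "every" : (S\PP)\NP
      [4,6] S\(S\PP)   >
        [4,5] "built" : (S\(S\PP))/PP
        [5,6] "with" : PP
  [6,7] "clearly" : S\(S/N)

S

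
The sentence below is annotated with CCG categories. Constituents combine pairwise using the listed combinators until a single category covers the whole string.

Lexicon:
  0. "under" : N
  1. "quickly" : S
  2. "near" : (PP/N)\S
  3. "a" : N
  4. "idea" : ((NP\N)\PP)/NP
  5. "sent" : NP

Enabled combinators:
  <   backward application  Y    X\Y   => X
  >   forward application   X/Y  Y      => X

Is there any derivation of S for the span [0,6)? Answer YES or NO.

N S (PP/N)\S N ((NP\N)\PP)/NP NP
CKY chart[0,6] = {NP}; S ∉ chart

NO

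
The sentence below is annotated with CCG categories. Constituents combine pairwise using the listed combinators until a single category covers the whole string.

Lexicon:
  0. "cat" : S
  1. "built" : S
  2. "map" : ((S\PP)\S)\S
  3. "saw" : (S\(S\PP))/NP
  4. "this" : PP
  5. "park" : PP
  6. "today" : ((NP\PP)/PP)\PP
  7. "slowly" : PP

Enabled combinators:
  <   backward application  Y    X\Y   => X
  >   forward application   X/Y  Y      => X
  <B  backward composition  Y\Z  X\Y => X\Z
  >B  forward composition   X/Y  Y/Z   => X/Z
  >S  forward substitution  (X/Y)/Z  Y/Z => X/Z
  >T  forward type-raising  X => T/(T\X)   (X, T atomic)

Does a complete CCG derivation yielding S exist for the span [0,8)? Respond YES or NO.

[0,8] S   <
  [0,3] S\PP   <
    [0,1] "cat" : S
    [1,3] (S\PP)\S   <
      [1,2] "built" : S
      [2,3] "map" : ((S\PP)\S)\S
  [3,8] S\(S\PP)   >
    [3,4] "saw" : (S\(S\PP))/NP
    [4,8] NP   >
      [4,5] NP/(NP\PP)   >T
        [4,5] "this" : PP
      [5,8] NP\PP   >
        [5,7] (NP\PP)/PP   <
          [5,6] "park" : PP
          [6,7] "today" : ((NP\PP)/PP)\PP
        [7,8] "slowly" : PP

YES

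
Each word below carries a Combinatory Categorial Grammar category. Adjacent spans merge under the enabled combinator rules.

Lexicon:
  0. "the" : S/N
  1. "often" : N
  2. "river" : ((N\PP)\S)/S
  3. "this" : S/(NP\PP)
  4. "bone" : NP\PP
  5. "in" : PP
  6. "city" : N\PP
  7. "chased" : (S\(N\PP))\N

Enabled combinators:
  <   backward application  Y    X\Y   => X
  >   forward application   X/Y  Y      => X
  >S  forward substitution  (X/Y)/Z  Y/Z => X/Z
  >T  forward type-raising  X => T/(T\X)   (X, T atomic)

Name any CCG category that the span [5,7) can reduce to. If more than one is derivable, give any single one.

N

[0,8] S   <
  [0,5] N\PP   <
    [0,2] S   >
      [0,1] "the" : S/N
      [1,2] "often" : N
    [2,5] (N\PP)\S   >
      [2,3] "river" : ((N\PP)\S)/S
      [3,5] S   >
        [3,4] "this" : S/(NP\PP)
        [4,5] "bone" : NP\PP
  [5,8] S\(N\PP)   <
    [5,7] N   >
      [5,6] N/(N\PP)   >T
        [5,6] "in" : PP
      [6,7] "city" : N\PP
    [7,8] "chased" : (S\(N\PP))\N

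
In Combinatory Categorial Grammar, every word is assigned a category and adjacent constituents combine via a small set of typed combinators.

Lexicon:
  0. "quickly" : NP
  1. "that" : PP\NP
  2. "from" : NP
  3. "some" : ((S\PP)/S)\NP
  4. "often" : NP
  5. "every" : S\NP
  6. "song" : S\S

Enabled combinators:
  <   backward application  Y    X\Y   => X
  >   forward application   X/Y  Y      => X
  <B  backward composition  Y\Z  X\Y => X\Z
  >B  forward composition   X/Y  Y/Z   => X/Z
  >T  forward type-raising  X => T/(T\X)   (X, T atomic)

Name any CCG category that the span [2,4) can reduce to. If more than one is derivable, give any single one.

[0,7] S   <
  [0,2] PP   >
    [0,1] PP/(PP\NP)   >T
      [0,1] "quickly" : NP
    [1,2] "that" : PP\NP
  [2,7] S\PP   >
    [2,4] (S\PP)/S   <
      [2,3] "from" : NP
      [3,4] "some" : ((S\PP)/S)\NP
    [4,7] S   >
      [4,5] S/(S\NP)   >T
        [4,5] "often" : NP
      [5,7] S\NP   <B
        [5,6] "every" : S\NP
        [6,7] "song" : S\S

(S\PP)/S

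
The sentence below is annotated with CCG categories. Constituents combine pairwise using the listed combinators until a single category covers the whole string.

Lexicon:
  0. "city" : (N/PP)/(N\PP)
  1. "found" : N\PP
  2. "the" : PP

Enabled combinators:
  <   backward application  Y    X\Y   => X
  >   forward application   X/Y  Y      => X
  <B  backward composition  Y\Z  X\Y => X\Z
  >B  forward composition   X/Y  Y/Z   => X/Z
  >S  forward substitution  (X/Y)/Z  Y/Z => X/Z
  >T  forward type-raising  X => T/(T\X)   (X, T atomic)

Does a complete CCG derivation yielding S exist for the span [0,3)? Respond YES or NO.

NO

(N/PP)/(N\PP) N\PP PP
CKY chart[0,3] = {N, N/(N\N), N/(PP\PP), NP/(NP\N), PP/(PP\N), S/(S\N)}; S ∉ chart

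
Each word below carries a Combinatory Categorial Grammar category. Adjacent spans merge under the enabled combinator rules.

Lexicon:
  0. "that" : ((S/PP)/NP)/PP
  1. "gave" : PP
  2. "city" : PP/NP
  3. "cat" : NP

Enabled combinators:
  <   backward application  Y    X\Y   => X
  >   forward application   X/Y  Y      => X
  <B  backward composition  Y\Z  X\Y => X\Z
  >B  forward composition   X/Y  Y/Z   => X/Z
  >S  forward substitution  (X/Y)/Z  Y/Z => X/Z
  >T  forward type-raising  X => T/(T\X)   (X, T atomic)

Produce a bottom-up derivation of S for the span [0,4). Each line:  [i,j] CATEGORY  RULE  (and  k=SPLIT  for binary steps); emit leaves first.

[0,1] ((S/PP)/NP)/PP  lex  "that"
[1,2] PP  lex  "gave"
[0,2] (S/PP)/NP  >  k=1
[2,3] PP/NP  lex  "city"
[0,3] S/NP  >S  k=2
[3,4] NP  lex  "cat"
[0,4] S  >  k=3

[0,4] S   >
  [0,3] S/NP   >S
    [0,2] (S/PP)/NP   >
      [0,1] "that" : ((S/PP)/NP)/PP
      [1,2] "gave" : PP
    [2,3] "city" : PP/NP
  [3,4] "cat" : NP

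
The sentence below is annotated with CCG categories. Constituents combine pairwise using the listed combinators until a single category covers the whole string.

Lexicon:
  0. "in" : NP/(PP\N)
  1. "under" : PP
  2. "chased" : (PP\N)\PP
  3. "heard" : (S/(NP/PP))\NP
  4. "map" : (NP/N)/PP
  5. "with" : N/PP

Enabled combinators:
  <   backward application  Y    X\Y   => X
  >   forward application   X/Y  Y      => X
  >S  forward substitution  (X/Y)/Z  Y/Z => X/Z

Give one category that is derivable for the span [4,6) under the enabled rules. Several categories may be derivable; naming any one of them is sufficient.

[0,6] S   >
  [0,4] S/(NP/PP)   <
    [0,3] NP   >
      [0,1] "in" : NP/(PP\N)
      [1,3] PP\N   <
        [1,2] "under" : PP
        [2,3] "chased" : (PP\N)\PP
    [3,4] "heard" : (S/(NP/PP))\NP
  [4,6] NP/PP   >S
    [4,5] "map" : (NP/N)/PP
    [5,6] "with" : N/PP

NP/PP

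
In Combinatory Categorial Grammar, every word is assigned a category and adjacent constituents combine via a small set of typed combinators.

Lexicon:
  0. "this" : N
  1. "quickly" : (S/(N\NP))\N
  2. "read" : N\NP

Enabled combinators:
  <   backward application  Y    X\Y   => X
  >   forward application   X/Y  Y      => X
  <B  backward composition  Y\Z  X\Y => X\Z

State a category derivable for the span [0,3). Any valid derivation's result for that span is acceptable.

S

[0,3] S   >
  [0,2] S/(N\NP)   <
    [0,1] "this" : N
    [1,2] "quickly" : (S/(N\NP))\N
  [2,3] "read" : N\NP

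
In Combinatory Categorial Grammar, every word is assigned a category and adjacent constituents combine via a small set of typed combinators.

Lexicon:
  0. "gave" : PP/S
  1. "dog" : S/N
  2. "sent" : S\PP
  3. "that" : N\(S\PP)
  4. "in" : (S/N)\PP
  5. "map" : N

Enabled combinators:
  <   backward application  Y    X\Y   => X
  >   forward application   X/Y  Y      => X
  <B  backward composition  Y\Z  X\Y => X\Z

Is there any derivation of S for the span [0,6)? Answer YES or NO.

YES

[0,6] S   >
  [0,5] S/N   <
    [0,4] PP   >
      [0,1] "gave" : PP/S
      [1,4] S   >
        [1,2] "dog" : S/N
        [2,4] N   <
          [2,3] "sent" : S\PP
          [3,4] "that" : N\(S\PP)
    [4,5] "in" : (S/N)\PP
  [5,6] "map" : N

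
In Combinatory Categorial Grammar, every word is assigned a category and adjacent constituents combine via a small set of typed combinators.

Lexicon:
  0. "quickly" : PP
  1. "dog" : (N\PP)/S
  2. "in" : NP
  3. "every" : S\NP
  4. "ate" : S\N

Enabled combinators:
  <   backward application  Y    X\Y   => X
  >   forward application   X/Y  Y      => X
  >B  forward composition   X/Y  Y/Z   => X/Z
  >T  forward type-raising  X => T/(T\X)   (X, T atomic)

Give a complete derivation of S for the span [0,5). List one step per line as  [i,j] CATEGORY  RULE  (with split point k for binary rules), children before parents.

[0,5] S   <
  [0,4] N   >
    [0,1] N/(N\PP)   >T
      [0,1] "quickly" : PP
    [1,4] N\PP   >
      [1,2] "dog" : (N\PP)/S
      [2,4] S   >
        [2,3] S/(S\NP)   >T
          [2,3] "in" : NP
        [3,4] "every" : S\NP
  [4,5] "ate" : S\N

[0,1] PP  lex  "quickly"
[0,1] N/(N\PP)  >T
[1,2] (N\PP)/S  lex  "dog"
[2,3] NP  lex  "in"
[2,3] S/(S\NP)  >T
[3,4] S\NP  lex  "every"
[2,4] S  >  k=3
[1,4] N\PP  >  k=2
[0,4] N  >  k=1
[4,5] S\N  lex  "ate"
[0,5] S  <  k=4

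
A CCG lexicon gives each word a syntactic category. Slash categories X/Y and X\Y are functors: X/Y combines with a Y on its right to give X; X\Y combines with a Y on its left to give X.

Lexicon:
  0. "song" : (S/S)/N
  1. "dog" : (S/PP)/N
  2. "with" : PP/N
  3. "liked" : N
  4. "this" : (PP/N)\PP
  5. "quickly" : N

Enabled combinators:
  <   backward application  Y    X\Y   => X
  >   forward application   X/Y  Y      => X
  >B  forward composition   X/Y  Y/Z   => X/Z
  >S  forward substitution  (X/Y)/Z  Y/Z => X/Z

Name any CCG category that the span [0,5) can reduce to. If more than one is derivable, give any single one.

S/N

[0,6] S   >
  [0,5] S/N   >S
    [0,1] "song" : (S/S)/N
    [1,5] S/N   >S
      [1,2] "dog" : (S/PP)/N
      [2,5] PP/N   <
        [2,4] PP   >
          [2,3] "with" : PP/N
          [3,4] "liked" : N
        [4,5] "this" : (PP/N)\PP
  [5,6] "quickly" : N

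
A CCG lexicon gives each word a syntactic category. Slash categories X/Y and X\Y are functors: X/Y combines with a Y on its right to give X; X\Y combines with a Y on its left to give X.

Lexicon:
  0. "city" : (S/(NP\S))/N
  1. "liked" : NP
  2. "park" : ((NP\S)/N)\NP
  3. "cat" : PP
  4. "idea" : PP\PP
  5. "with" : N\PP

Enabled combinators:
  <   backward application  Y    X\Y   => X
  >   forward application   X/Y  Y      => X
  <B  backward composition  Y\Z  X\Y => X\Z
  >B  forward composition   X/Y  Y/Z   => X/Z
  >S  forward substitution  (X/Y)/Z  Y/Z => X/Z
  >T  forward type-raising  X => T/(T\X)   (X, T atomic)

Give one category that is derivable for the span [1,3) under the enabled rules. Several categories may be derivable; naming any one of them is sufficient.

[0,6] S   >
  [0,3] S/N   >S
    [0,1] "city" : (S/(NP\S))/N
    [1,3] (NP\S)/N   <
      [1,2] "liked" : NP
      [2,3] "park" : ((NP\S)/N)\NP
  [3,6] N   <
    [3,4] "cat" : PP
    [4,6] N\PP   <B
      [4,5] "idea" : PP\PP
      [5,6] "with" : N\PP

(NP\S)/N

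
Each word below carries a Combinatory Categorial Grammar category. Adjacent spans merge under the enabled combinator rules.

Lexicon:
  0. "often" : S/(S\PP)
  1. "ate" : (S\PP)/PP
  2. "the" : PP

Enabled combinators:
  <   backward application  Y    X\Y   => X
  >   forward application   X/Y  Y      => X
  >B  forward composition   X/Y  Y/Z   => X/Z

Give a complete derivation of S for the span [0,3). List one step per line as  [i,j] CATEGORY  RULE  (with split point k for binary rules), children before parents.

[0,1] S/(S\PP)  lex  "often"
[1,2] (S\PP)/PP  lex  "ate"
[2,3] PP  lex  "the"
[1,3] S\PP  >  k=2
[0,3] S  >  k=1

[0,3] S   >
  [0,1] "often" : S/(S\PP)
  [1,3] S\PP   >
    [1,2] "ate" : (S\PP)/PP
    [2,3] "the" : PP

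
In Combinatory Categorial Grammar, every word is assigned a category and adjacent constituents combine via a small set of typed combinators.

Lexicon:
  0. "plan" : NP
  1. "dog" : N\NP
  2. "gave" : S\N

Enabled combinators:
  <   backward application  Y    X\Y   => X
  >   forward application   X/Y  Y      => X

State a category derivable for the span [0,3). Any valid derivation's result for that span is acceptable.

[0,3] S   <
  [0,2] N   <
    [0,1] "plan" : NP
    [1,2] "dog" : N\NP
  [2,3] "gave" : S\N

S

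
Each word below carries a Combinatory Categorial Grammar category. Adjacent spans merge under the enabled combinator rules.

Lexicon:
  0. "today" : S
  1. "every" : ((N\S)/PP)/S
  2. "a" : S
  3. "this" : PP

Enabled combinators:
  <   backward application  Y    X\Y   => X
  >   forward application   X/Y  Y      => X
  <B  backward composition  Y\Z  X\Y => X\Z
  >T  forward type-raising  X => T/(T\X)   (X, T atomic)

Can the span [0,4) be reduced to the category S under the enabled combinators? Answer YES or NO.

S ((N\S)/PP)/S S PP
CKY chart[0,4] = {N, N/(N\N), NP/(NP\N), PP/(PP\N), S/(S\N)}; S ∉ chart

NO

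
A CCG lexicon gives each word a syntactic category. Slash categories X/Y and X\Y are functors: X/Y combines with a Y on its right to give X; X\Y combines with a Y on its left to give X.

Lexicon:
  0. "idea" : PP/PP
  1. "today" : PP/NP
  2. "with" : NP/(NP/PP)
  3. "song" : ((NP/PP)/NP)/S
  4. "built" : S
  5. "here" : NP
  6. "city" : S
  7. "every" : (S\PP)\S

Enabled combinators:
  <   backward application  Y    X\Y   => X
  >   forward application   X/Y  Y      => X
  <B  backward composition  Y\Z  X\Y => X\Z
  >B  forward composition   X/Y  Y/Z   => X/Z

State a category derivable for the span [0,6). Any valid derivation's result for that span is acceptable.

[0,8] S   <
  [0,6] PP   >
    [0,5] PP/NP   >B
      [0,2] PP/NP   >B
        [0,1] "idea" : PP/PP
        [1,2] "today" : PP/NP
      [2,5] NP/NP   >B
        [2,3] "with" : NP/(NP/PP)
        [3,5] (NP/PP)/NP   >
          [3,4] "song" : ((NP/PP)/NP)/S
          [4,5] "built" : S
    [5,6] "here" : NP
  [6,8] S\PP   <
    [6,7] "city" : S
    [7,8] "every" : (S\PP)\S

PP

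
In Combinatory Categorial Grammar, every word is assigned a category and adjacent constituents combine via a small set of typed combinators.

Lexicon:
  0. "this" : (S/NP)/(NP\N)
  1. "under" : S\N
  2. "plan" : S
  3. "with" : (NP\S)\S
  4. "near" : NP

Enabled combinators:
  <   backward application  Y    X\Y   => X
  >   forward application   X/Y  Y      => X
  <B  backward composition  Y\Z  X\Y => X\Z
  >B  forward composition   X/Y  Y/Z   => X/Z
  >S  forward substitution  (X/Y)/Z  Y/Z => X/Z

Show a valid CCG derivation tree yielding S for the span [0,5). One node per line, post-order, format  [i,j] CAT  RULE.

[0,1] (S/NP)/(NP\N)  lex  "this"
[1,2] S\N  lex  "under"
[2,3] S  lex  "plan"
[3,4] (NP\S)\S  lex  "with"
[2,4] NP\S  <  k=3
[1,4] NP\N  <B  k=2
[0,4] S/NP  >  k=1
[4,5] NP  lex  "near"
[0,5] S  >  k=4

[0,5] S   >
  [0,4] S/NP   >
    [0,1] "this" : (S/NP)/(NP\N)
    [1,4] NP\N   <B
      [1,2] "under" : S\N
      [2,4] NP\S   <
        [2,3] "plan" : S
        [3,4] "with" : (NP\S)\S
  [4,5] "near" : NP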